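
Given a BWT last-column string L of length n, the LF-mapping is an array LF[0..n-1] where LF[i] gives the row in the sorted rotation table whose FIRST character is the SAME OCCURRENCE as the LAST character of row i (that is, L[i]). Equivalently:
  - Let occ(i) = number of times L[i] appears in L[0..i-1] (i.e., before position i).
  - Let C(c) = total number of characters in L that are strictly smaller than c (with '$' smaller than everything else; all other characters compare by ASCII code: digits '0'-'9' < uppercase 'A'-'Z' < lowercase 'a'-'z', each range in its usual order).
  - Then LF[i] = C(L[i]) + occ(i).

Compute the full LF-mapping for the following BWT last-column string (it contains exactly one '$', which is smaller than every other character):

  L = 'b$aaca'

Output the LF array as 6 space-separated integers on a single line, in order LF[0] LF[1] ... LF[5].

Answer: 4 0 1 2 5 3

Derivation:
Char counts: '$':1, 'a':3, 'b':1, 'c':1
C (first-col start): C('$')=0, C('a')=1, C('b')=4, C('c')=5
L[0]='b': occ=0, LF[0]=C('b')+0=4+0=4
L[1]='$': occ=0, LF[1]=C('$')+0=0+0=0
L[2]='a': occ=0, LF[2]=C('a')+0=1+0=1
L[3]='a': occ=1, LF[3]=C('a')+1=1+1=2
L[4]='c': occ=0, LF[4]=C('c')+0=5+0=5
L[5]='a': occ=2, LF[5]=C('a')+2=1+2=3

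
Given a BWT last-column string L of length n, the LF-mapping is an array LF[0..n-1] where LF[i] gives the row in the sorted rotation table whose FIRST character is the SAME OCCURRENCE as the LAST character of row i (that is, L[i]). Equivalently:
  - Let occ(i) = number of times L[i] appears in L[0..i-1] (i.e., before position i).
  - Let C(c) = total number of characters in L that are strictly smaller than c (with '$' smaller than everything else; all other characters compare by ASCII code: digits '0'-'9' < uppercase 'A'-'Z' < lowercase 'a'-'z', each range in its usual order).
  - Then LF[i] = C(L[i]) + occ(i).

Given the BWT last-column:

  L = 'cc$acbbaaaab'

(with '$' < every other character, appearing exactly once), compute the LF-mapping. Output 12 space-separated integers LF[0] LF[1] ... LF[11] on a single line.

Char counts: '$':1, 'a':5, 'b':3, 'c':3
C (first-col start): C('$')=0, C('a')=1, C('b')=6, C('c')=9
L[0]='c': occ=0, LF[0]=C('c')+0=9+0=9
L[1]='c': occ=1, LF[1]=C('c')+1=9+1=10
L[2]='$': occ=0, LF[2]=C('$')+0=0+0=0
L[3]='a': occ=0, LF[3]=C('a')+0=1+0=1
L[4]='c': occ=2, LF[4]=C('c')+2=9+2=11
L[5]='b': occ=0, LF[5]=C('b')+0=6+0=6
L[6]='b': occ=1, LF[6]=C('b')+1=6+1=7
L[7]='a': occ=1, LF[7]=C('a')+1=1+1=2
L[8]='a': occ=2, LF[8]=C('a')+2=1+2=3
L[9]='a': occ=3, LF[9]=C('a')+3=1+3=4
L[10]='a': occ=4, LF[10]=C('a')+4=1+4=5
L[11]='b': occ=2, LF[11]=C('b')+2=6+2=8

Answer: 9 10 0 1 11 6 7 2 3 4 5 8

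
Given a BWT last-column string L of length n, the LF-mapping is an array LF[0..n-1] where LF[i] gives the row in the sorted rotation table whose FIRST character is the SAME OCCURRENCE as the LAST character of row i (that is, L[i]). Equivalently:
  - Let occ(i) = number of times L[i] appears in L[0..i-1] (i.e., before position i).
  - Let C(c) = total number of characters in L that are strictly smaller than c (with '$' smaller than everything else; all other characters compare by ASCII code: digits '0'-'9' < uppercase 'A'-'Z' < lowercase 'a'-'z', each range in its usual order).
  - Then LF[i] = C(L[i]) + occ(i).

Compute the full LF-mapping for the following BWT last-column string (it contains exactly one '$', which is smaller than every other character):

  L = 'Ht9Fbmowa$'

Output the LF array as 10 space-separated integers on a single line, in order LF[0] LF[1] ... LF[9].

Answer: 3 8 1 2 5 6 7 9 4 0

Derivation:
Char counts: '$':1, '9':1, 'F':1, 'H':1, 'a':1, 'b':1, 'm':1, 'o':1, 't':1, 'w':1
C (first-col start): C('$')=0, C('9')=1, C('F')=2, C('H')=3, C('a')=4, C('b')=5, C('m')=6, C('o')=7, C('t')=8, C('w')=9
L[0]='H': occ=0, LF[0]=C('H')+0=3+0=3
L[1]='t': occ=0, LF[1]=C('t')+0=8+0=8
L[2]='9': occ=0, LF[2]=C('9')+0=1+0=1
L[3]='F': occ=0, LF[3]=C('F')+0=2+0=2
L[4]='b': occ=0, LF[4]=C('b')+0=5+0=5
L[5]='m': occ=0, LF[5]=C('m')+0=6+0=6
L[6]='o': occ=0, LF[6]=C('o')+0=7+0=7
L[7]='w': occ=0, LF[7]=C('w')+0=9+0=9
L[8]='a': occ=0, LF[8]=C('a')+0=4+0=4
L[9]='$': occ=0, LF[9]=C('$')+0=0+0=0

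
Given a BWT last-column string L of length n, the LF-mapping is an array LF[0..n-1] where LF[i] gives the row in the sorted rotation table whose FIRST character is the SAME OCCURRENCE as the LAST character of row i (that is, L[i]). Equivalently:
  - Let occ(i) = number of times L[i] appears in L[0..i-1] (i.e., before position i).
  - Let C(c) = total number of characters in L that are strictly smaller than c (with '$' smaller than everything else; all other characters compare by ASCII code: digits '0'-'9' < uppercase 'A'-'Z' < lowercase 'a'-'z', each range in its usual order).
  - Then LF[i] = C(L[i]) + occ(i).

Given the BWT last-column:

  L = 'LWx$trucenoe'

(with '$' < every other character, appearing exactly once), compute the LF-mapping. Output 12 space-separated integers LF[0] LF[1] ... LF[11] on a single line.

Answer: 1 2 11 0 9 8 10 3 4 6 7 5

Derivation:
Char counts: '$':1, 'L':1, 'W':1, 'c':1, 'e':2, 'n':1, 'o':1, 'r':1, 't':1, 'u':1, 'x':1
C (first-col start): C('$')=0, C('L')=1, C('W')=2, C('c')=3, C('e')=4, C('n')=6, C('o')=7, C('r')=8, C('t')=9, C('u')=10, C('x')=11
L[0]='L': occ=0, LF[0]=C('L')+0=1+0=1
L[1]='W': occ=0, LF[1]=C('W')+0=2+0=2
L[2]='x': occ=0, LF[2]=C('x')+0=11+0=11
L[3]='$': occ=0, LF[3]=C('$')+0=0+0=0
L[4]='t': occ=0, LF[4]=C('t')+0=9+0=9
L[5]='r': occ=0, LF[5]=C('r')+0=8+0=8
L[6]='u': occ=0, LF[6]=C('u')+0=10+0=10
L[7]='c': occ=0, LF[7]=C('c')+0=3+0=3
L[8]='e': occ=0, LF[8]=C('e')+0=4+0=4
L[9]='n': occ=0, LF[9]=C('n')+0=6+0=6
L[10]='o': occ=0, LF[10]=C('o')+0=7+0=7
L[11]='e': occ=1, LF[11]=C('e')+1=4+1=5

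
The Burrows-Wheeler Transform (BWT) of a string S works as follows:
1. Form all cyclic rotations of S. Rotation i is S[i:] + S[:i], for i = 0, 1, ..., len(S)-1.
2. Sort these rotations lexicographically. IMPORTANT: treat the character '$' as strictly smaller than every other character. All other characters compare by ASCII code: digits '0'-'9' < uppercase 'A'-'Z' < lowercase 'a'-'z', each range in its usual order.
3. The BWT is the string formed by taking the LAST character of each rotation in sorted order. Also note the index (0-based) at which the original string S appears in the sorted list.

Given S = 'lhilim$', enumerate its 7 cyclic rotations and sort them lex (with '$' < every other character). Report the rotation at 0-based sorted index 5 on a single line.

Answer: lim$lhi

Derivation:
All 7 rotations (rotation i = S[i:]+S[:i]):
  rot[0] = lhilim$
  rot[1] = hilim$l
  rot[2] = ilim$lh
  rot[3] = lim$lhi
  rot[4] = im$lhil
  rot[5] = m$lhili
  rot[6] = $lhilim
Sorted (with $ < everything):
  sorted[0] = $lhilim
  sorted[1] = hilim$l
  sorted[2] = ilim$lh
  sorted[3] = im$lhil
  sorted[4] = lhilim$
  sorted[5] = lim$lhi
  sorted[6] = m$lhili
sorted[5] = lim$lhi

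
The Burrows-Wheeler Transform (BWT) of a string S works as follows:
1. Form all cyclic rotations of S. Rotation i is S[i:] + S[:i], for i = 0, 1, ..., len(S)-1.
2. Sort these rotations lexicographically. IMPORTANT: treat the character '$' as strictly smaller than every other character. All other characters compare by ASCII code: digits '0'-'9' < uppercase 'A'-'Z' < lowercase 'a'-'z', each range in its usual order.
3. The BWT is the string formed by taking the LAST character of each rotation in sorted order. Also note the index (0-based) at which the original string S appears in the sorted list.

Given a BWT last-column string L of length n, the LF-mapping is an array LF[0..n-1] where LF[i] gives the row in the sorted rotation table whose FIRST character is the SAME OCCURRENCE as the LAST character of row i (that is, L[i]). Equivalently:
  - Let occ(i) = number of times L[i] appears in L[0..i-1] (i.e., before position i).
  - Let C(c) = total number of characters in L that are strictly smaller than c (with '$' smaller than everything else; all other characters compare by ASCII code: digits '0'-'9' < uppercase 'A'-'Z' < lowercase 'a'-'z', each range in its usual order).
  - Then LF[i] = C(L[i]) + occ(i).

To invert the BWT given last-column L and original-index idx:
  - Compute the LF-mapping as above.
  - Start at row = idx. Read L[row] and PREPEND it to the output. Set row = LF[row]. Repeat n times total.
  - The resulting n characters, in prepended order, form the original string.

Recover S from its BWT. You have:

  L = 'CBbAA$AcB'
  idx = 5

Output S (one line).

Answer: BcbABAAC$

Derivation:
LF mapping: 6 4 7 1 2 0 3 8 5
Walk LF starting at row 5, prepending L[row]:
  step 1: row=5, L[5]='$', prepend. Next row=LF[5]=0
  step 2: row=0, L[0]='C', prepend. Next row=LF[0]=6
  step 3: row=6, L[6]='A', prepend. Next row=LF[6]=3
  step 4: row=3, L[3]='A', prepend. Next row=LF[3]=1
  step 5: row=1, L[1]='B', prepend. Next row=LF[1]=4
  step 6: row=4, L[4]='A', prepend. Next row=LF[4]=2
  step 7: row=2, L[2]='b', prepend. Next row=LF[2]=7
  step 8: row=7, L[7]='c', prepend. Next row=LF[7]=8
  step 9: row=8, L[8]='B', prepend. Next row=LF[8]=5
Reversed output: BcbABAAC$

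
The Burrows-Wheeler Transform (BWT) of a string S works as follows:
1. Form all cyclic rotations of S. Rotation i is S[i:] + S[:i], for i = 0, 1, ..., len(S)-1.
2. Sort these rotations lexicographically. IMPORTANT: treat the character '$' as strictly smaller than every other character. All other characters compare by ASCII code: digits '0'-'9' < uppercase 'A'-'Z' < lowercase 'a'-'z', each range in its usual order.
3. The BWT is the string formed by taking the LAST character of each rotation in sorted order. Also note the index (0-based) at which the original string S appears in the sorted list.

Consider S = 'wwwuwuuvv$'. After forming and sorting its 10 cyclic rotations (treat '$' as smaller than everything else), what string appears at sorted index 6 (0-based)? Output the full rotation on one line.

All 10 rotations (rotation i = S[i:]+S[:i]):
  rot[0] = wwwuwuuvv$
  rot[1] = wwuwuuvv$w
  rot[2] = wuwuuvv$ww
  rot[3] = uwuuvv$www
  rot[4] = wuuvv$wwwu
  rot[5] = uuvv$wwwuw
  rot[6] = uvv$wwwuwu
  rot[7] = vv$wwwuwuu
  rot[8] = v$wwwuwuuv
  rot[9] = $wwwuwuuvv
Sorted (with $ < everything):
  sorted[0] = $wwwuwuuvv
  sorted[1] = uuvv$wwwuw
  sorted[2] = uvv$wwwuwu
  sorted[3] = uwuuvv$www
  sorted[4] = v$wwwuwuuv
  sorted[5] = vv$wwwuwuu
  sorted[6] = wuuvv$wwwu
  sorted[7] = wuwuuvv$ww
  sorted[8] = wwuwuuvv$w
  sorted[9] = wwwuwuuvv$
sorted[6] = wuuvv$wwwu

Answer: wuuvv$wwwu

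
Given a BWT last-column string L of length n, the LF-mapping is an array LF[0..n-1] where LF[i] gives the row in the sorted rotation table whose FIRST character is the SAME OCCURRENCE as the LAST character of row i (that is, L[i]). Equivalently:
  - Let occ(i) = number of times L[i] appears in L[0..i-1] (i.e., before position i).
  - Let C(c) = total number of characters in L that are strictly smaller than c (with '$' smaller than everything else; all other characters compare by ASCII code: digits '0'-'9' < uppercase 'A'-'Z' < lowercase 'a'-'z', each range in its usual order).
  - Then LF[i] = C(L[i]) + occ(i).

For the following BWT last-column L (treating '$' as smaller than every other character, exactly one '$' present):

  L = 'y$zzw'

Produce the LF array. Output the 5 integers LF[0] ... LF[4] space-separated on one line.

Char counts: '$':1, 'w':1, 'y':1, 'z':2
C (first-col start): C('$')=0, C('w')=1, C('y')=2, C('z')=3
L[0]='y': occ=0, LF[0]=C('y')+0=2+0=2
L[1]='$': occ=0, LF[1]=C('$')+0=0+0=0
L[2]='z': occ=0, LF[2]=C('z')+0=3+0=3
L[3]='z': occ=1, LF[3]=C('z')+1=3+1=4
L[4]='w': occ=0, LF[4]=C('w')+0=1+0=1

Answer: 2 0 3 4 1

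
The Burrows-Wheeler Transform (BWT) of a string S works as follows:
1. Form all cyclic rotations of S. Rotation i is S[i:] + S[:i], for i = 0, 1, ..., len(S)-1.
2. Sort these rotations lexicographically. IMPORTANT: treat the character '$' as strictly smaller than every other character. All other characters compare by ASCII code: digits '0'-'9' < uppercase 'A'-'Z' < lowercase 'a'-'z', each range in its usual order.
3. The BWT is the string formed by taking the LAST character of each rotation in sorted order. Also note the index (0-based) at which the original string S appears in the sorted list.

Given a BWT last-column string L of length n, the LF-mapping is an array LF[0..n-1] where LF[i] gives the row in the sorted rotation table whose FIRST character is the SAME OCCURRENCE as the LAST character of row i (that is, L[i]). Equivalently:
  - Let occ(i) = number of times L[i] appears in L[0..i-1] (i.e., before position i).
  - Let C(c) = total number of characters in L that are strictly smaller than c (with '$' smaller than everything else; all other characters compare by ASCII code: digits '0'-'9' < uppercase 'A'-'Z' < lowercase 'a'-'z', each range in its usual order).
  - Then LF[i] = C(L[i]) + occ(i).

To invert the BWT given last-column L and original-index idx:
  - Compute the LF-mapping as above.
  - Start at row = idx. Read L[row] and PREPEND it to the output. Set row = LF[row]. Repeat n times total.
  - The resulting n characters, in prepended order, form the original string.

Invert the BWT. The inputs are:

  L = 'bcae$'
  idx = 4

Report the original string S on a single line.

Answer: ecab$

Derivation:
LF mapping: 2 3 1 4 0
Walk LF starting at row 4, prepending L[row]:
  step 1: row=4, L[4]='$', prepend. Next row=LF[4]=0
  step 2: row=0, L[0]='b', prepend. Next row=LF[0]=2
  step 3: row=2, L[2]='a', prepend. Next row=LF[2]=1
  step 4: row=1, L[1]='c', prepend. Next row=LF[1]=3
  step 5: row=3, L[3]='e', prepend. Next row=LF[3]=4
Reversed output: ecab$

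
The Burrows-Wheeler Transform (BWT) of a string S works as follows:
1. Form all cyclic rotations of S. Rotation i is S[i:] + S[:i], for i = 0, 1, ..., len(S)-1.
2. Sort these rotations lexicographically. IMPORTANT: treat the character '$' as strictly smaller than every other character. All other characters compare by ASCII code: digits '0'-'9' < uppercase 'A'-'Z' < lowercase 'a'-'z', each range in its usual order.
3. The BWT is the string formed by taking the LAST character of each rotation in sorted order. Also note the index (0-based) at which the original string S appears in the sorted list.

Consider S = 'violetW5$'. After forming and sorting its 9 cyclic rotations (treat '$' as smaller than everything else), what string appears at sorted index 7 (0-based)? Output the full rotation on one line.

All 9 rotations (rotation i = S[i:]+S[:i]):
  rot[0] = violetW5$
  rot[1] = ioletW5$v
  rot[2] = oletW5$vi
  rot[3] = letW5$vio
  rot[4] = etW5$viol
  rot[5] = tW5$viole
  rot[6] = W5$violet
  rot[7] = 5$violetW
  rot[8] = $violetW5
Sorted (with $ < everything):
  sorted[0] = $violetW5
  sorted[1] = 5$violetW
  sorted[2] = W5$violet
  sorted[3] = etW5$viol
  sorted[4] = ioletW5$v
  sorted[5] = letW5$vio
  sorted[6] = oletW5$vi
  sorted[7] = tW5$viole
  sorted[8] = violetW5$
sorted[7] = tW5$viole

Answer: tW5$viole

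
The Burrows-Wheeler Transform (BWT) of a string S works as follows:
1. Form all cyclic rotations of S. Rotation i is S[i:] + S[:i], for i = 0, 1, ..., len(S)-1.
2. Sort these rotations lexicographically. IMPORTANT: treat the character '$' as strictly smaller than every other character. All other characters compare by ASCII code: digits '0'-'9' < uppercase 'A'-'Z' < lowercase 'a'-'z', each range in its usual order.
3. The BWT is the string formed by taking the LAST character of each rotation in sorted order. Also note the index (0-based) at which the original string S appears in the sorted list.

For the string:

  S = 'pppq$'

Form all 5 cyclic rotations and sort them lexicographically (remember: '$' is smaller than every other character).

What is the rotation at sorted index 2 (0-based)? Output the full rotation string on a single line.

Answer: ppq$p

Derivation:
All 5 rotations (rotation i = S[i:]+S[:i]):
  rot[0] = pppq$
  rot[1] = ppq$p
  rot[2] = pq$pp
  rot[3] = q$ppp
  rot[4] = $pppq
Sorted (with $ < everything):
  sorted[0] = $pppq
  sorted[1] = pppq$
  sorted[2] = ppq$p
  sorted[3] = pq$pp
  sorted[4] = q$ppp
sorted[2] = ppq$p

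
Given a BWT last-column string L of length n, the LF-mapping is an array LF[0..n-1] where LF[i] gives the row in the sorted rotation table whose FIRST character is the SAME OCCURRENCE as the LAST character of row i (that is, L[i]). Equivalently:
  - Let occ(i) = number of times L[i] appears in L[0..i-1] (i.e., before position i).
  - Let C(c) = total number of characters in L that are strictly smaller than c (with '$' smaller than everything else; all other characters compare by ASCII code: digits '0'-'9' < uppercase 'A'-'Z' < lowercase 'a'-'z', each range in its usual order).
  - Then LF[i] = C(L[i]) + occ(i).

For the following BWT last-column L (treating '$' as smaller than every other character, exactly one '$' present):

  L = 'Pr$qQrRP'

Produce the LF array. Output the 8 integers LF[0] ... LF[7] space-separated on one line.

Char counts: '$':1, 'P':2, 'Q':1, 'R':1, 'q':1, 'r':2
C (first-col start): C('$')=0, C('P')=1, C('Q')=3, C('R')=4, C('q')=5, C('r')=6
L[0]='P': occ=0, LF[0]=C('P')+0=1+0=1
L[1]='r': occ=0, LF[1]=C('r')+0=6+0=6
L[2]='$': occ=0, LF[2]=C('$')+0=0+0=0
L[3]='q': occ=0, LF[3]=C('q')+0=5+0=5
L[4]='Q': occ=0, LF[4]=C('Q')+0=3+0=3
L[5]='r': occ=1, LF[5]=C('r')+1=6+1=7
L[6]='R': occ=0, LF[6]=C('R')+0=4+0=4
L[7]='P': occ=1, LF[7]=C('P')+1=1+1=2

Answer: 1 6 0 5 3 7 4 2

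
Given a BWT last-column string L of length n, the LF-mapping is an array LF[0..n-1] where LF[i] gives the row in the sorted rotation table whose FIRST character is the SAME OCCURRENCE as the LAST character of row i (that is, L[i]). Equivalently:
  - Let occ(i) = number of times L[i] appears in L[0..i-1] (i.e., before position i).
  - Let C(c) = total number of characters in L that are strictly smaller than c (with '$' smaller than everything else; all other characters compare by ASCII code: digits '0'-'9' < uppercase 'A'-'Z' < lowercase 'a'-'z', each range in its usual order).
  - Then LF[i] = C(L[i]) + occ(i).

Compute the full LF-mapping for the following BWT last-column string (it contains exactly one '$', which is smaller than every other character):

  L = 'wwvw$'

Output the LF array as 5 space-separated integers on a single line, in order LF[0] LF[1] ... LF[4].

Answer: 2 3 1 4 0

Derivation:
Char counts: '$':1, 'v':1, 'w':3
C (first-col start): C('$')=0, C('v')=1, C('w')=2
L[0]='w': occ=0, LF[0]=C('w')+0=2+0=2
L[1]='w': occ=1, LF[1]=C('w')+1=2+1=3
L[2]='v': occ=0, LF[2]=C('v')+0=1+0=1
L[3]='w': occ=2, LF[3]=C('w')+2=2+2=4
L[4]='$': occ=0, LF[4]=C('$')+0=0+0=0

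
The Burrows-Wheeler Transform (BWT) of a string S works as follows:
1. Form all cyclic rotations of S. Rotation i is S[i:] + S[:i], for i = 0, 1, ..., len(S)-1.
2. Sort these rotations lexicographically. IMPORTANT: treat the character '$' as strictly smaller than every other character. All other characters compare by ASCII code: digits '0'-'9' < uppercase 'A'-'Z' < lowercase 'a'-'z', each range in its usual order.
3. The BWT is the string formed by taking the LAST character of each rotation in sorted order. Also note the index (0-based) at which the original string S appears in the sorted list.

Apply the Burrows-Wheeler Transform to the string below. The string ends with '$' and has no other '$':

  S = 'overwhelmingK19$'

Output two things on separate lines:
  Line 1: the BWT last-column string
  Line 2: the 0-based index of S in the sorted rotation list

Answer: 9K1ghvnwmeli$eor
12

Derivation:
All 16 rotations (rotation i = S[i:]+S[:i]):
  rot[0] = overwhelmingK19$
  rot[1] = verwhelmingK19$o
  rot[2] = erwhelmingK19$ov
  rot[3] = rwhelmingK19$ove
  rot[4] = whelmingK19$over
  rot[5] = helmingK19$overw
  rot[6] = elmingK19$overwh
  rot[7] = lmingK19$overwhe
  rot[8] = mingK19$overwhel
  rot[9] = ingK19$overwhelm
  rot[10] = ngK19$overwhelmi
  rot[11] = gK19$overwhelmin
  rot[12] = K19$overwhelming
  rot[13] = 19$overwhelmingK
  rot[14] = 9$overwhelmingK1
  rot[15] = $overwhelmingK19
Sorted (with $ < everything):
  sorted[0] = $overwhelmingK19  (last char: '9')
  sorted[1] = 19$overwhelmingK  (last char: 'K')
  sorted[2] = 9$overwhelmingK1  (last char: '1')
  sorted[3] = K19$overwhelming  (last char: 'g')
  sorted[4] = elmingK19$overwh  (last char: 'h')
  sorted[5] = erwhelmingK19$ov  (last char: 'v')
  sorted[6] = gK19$overwhelmin  (last char: 'n')
  sorted[7] = helmingK19$overw  (last char: 'w')
  sorted[8] = ingK19$overwhelm  (last char: 'm')
  sorted[9] = lmingK19$overwhe  (last char: 'e')
  sorted[10] = mingK19$overwhel  (last char: 'l')
  sorted[11] = ngK19$overwhelmi  (last char: 'i')
  sorted[12] = overwhelmingK19$  (last char: '$')
  sorted[13] = rwhelmingK19$ove  (last char: 'e')
  sorted[14] = verwhelmingK19$o  (last char: 'o')
  sorted[15] = whelmingK19$over  (last char: 'r')
Last column: 9K1ghvnwmeli$eor
Original string S is at sorted index 12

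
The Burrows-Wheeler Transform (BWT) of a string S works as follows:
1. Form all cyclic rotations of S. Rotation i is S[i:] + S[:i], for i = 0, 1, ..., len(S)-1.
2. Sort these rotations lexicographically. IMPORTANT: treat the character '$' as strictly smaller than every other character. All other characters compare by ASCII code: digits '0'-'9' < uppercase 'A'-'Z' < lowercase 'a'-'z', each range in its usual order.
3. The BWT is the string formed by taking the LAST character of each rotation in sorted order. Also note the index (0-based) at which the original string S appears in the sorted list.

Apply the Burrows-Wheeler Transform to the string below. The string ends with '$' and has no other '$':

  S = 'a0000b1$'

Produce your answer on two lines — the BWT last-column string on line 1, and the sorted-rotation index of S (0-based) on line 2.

Answer: 1a000b$0
6

Derivation:
All 8 rotations (rotation i = S[i:]+S[:i]):
  rot[0] = a0000b1$
  rot[1] = 0000b1$a
  rot[2] = 000b1$a0
  rot[3] = 00b1$a00
  rot[4] = 0b1$a000
  rot[5] = b1$a0000
  rot[6] = 1$a0000b
  rot[7] = $a0000b1
Sorted (with $ < everything):
  sorted[0] = $a0000b1  (last char: '1')
  sorted[1] = 0000b1$a  (last char: 'a')
  sorted[2] = 000b1$a0  (last char: '0')
  sorted[3] = 00b1$a00  (last char: '0')
  sorted[4] = 0b1$a000  (last char: '0')
  sorted[5] = 1$a0000b  (last char: 'b')
  sorted[6] = a0000b1$  (last char: '$')
  sorted[7] = b1$a0000  (last char: '0')
Last column: 1a000b$0
Original string S is at sorted index 6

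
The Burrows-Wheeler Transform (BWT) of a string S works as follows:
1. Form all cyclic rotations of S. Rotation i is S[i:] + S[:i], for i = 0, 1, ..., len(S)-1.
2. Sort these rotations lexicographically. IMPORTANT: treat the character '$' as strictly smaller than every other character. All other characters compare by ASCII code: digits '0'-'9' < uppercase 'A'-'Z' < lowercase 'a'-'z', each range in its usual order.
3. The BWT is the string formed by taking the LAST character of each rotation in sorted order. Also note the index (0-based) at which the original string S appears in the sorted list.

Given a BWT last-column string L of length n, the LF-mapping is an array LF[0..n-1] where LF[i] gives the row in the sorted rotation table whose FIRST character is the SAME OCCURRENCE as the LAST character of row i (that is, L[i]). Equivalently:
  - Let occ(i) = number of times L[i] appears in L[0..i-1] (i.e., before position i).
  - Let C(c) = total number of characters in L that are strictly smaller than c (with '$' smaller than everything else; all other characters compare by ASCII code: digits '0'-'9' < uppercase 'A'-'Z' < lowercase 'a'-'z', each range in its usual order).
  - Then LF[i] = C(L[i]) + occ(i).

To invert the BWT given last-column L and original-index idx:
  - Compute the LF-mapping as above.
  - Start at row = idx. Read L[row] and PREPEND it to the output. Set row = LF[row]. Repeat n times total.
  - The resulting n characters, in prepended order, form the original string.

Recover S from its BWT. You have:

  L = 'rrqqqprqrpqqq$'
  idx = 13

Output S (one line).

LF mapping: 10 11 3 4 5 1 12 6 13 2 7 8 9 0
Walk LF starting at row 13, prepending L[row]:
  step 1: row=13, L[13]='$', prepend. Next row=LF[13]=0
  step 2: row=0, L[0]='r', prepend. Next row=LF[0]=10
  step 3: row=10, L[10]='q', prepend. Next row=LF[10]=7
  step 4: row=7, L[7]='q', prepend. Next row=LF[7]=6
  step 5: row=6, L[6]='r', prepend. Next row=LF[6]=12
  step 6: row=12, L[12]='q', prepend. Next row=LF[12]=9
  step 7: row=9, L[9]='p', prepend. Next row=LF[9]=2
  step 8: row=2, L[2]='q', prepend. Next row=LF[2]=3
  step 9: row=3, L[3]='q', prepend. Next row=LF[3]=4
  step 10: row=4, L[4]='q', prepend. Next row=LF[4]=5
  step 11: row=5, L[5]='p', prepend. Next row=LF[5]=1
  step 12: row=1, L[1]='r', prepend. Next row=LF[1]=11
  step 13: row=11, L[11]='q', prepend. Next row=LF[11]=8
  step 14: row=8, L[8]='r', prepend. Next row=LF[8]=13
Reversed output: rqrpqqqpqrqqr$

Answer: rqrpqqqpqrqqr$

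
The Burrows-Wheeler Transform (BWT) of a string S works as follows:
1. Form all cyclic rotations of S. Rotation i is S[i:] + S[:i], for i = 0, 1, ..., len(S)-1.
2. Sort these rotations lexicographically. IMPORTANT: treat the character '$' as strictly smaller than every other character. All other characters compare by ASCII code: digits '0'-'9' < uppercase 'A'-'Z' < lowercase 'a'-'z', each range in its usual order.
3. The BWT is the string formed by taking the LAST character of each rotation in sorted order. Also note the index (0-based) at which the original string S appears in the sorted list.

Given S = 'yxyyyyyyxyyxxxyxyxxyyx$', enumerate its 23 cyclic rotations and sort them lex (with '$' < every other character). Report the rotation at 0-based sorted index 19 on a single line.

Answer: yyyxyyxxxyxyxxyyx$yxyyy

Derivation:
All 23 rotations (rotation i = S[i:]+S[:i]):
  rot[0] = yxyyyyyyxyyxxxyxyxxyyx$
  rot[1] = xyyyyyyxyyxxxyxyxxyyx$y
  rot[2] = yyyyyyxyyxxxyxyxxyyx$yx
  rot[3] = yyyyyxyyxxxyxyxxyyx$yxy
  rot[4] = yyyyxyyxxxyxyxxyyx$yxyy
  rot[5] = yyyxyyxxxyxyxxyyx$yxyyy
  rot[6] = yyxyyxxxyxyxxyyx$yxyyyy
  rot[7] = yxyyxxxyxyxxyyx$yxyyyyy
  rot[8] = xyyxxxyxyxxyyx$yxyyyyyy
  rot[9] = yyxxxyxyxxyyx$yxyyyyyyx
  rot[10] = yxxxyxyxxyyx$yxyyyyyyxy
  rot[11] = xxxyxyxxyyx$yxyyyyyyxyy
  rot[12] = xxyxyxxyyx$yxyyyyyyxyyx
  rot[13] = xyxyxxyyx$yxyyyyyyxyyxx
  rot[14] = yxyxxyyx$yxyyyyyyxyyxxx
  rot[15] = xyxxyyx$yxyyyyyyxyyxxxy
  rot[16] = yxxyyx$yxyyyyyyxyyxxxyx
  rot[17] = xxyyx$yxyyyyyyxyyxxxyxy
  rot[18] = xyyx$yxyyyyyyxyyxxxyxyx
  rot[19] = yyx$yxyyyyyyxyyxxxyxyxx
  rot[20] = yx$yxyyyyyyxyyxxxyxyxxy
  rot[21] = x$yxyyyyyyxyyxxxyxyxxyy
  rot[22] = $yxyyyyyyxyyxxxyxyxxyyx
Sorted (with $ < everything):
  sorted[0] = $yxyyyyyyxyyxxxyxyxxyyx
  sorted[1] = x$yxyyyyyyxyyxxxyxyxxyy
  sorted[2] = xxxyxyxxyyx$yxyyyyyyxyy
  sorted[3] = xxyxyxxyyx$yxyyyyyyxyyx
  sorted[4] = xxyyx$yxyyyyyyxyyxxxyxy
  sorted[5] = xyxxyyx$yxyyyyyyxyyxxxy
  sorted[6] = xyxyxxyyx$yxyyyyyyxyyxx
  sorted[7] = xyyx$yxyyyyyyxyyxxxyxyx
  sorted[8] = xyyxxxyxyxxyyx$yxyyyyyy
  sorted[9] = xyyyyyyxyyxxxyxyxxyyx$y
  sorted[10] = yx$yxyyyyyyxyyxxxyxyxxy
  sorted[11] = yxxxyxyxxyyx$yxyyyyyyxy
  sorted[12] = yxxyyx$yxyyyyyyxyyxxxyx
  sorted[13] = yxyxxyyx$yxyyyyyyxyyxxx
  sorted[14] = yxyyxxxyxyxxyyx$yxyyyyy
  sorted[15] = yxyyyyyyxyyxxxyxyxxyyx$
  sorted[16] = yyx$yxyyyyyyxyyxxxyxyxx
  sorted[17] = yyxxxyxyxxyyx$yxyyyyyyx
  sorted[18] = yyxyyxxxyxyxxyyx$yxyyyy
  sorted[19] = yyyxyyxxxyxyxxyyx$yxyyy
  sorted[20] = yyyyxyyxxxyxyxxyyx$yxyy
  sorted[21] = yyyyyxyyxxxyxyxxyyx$yxy
  sorted[22] = yyyyyyxyyxxxyxyxxyyx$yx
sorted[19] = yyyxyyxxxyxyxxyyx$yxyyy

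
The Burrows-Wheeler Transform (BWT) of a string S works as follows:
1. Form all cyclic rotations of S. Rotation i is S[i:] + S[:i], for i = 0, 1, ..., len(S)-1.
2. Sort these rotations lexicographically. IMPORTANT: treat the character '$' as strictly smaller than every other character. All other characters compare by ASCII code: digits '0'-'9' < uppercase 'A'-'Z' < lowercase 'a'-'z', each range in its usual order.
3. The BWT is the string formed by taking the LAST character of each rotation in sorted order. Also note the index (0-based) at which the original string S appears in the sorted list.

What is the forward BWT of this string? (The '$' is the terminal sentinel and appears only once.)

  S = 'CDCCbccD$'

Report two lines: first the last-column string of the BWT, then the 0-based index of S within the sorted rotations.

Answer: DD$CcCCcb
2

Derivation:
All 9 rotations (rotation i = S[i:]+S[:i]):
  rot[0] = CDCCbccD$
  rot[1] = DCCbccD$C
  rot[2] = CCbccD$CD
  rot[3] = CbccD$CDC
  rot[4] = bccD$CDCC
  rot[5] = ccD$CDCCb
  rot[6] = cD$CDCCbc
  rot[7] = D$CDCCbcc
  rot[8] = $CDCCbccD
Sorted (with $ < everything):
  sorted[0] = $CDCCbccD  (last char: 'D')
  sorted[1] = CCbccD$CD  (last char: 'D')
  sorted[2] = CDCCbccD$  (last char: '$')
  sorted[3] = CbccD$CDC  (last char: 'C')
  sorted[4] = D$CDCCbcc  (last char: 'c')
  sorted[5] = DCCbccD$C  (last char: 'C')
  sorted[6] = bccD$CDCC  (last char: 'C')
  sorted[7] = cD$CDCCbc  (last char: 'c')
  sorted[8] = ccD$CDCCb  (last char: 'b')
Last column: DD$CcCCcb
Original string S is at sorted index 2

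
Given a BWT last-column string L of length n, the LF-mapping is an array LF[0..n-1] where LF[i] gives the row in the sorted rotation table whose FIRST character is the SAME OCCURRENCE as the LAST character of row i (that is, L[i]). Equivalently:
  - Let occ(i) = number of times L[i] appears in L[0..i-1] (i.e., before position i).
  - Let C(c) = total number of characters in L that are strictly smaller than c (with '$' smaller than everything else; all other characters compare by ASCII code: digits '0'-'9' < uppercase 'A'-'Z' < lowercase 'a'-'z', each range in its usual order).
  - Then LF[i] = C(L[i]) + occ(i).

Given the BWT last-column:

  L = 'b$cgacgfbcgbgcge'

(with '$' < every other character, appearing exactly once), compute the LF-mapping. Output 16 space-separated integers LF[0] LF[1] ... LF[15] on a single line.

Answer: 2 0 5 11 1 6 12 10 3 7 13 4 14 8 15 9

Derivation:
Char counts: '$':1, 'a':1, 'b':3, 'c':4, 'e':1, 'f':1, 'g':5
C (first-col start): C('$')=0, C('a')=1, C('b')=2, C('c')=5, C('e')=9, C('f')=10, C('g')=11
L[0]='b': occ=0, LF[0]=C('b')+0=2+0=2
L[1]='$': occ=0, LF[1]=C('$')+0=0+0=0
L[2]='c': occ=0, LF[2]=C('c')+0=5+0=5
L[3]='g': occ=0, LF[3]=C('g')+0=11+0=11
L[4]='a': occ=0, LF[4]=C('a')+0=1+0=1
L[5]='c': occ=1, LF[5]=C('c')+1=5+1=6
L[6]='g': occ=1, LF[6]=C('g')+1=11+1=12
L[7]='f': occ=0, LF[7]=C('f')+0=10+0=10
L[8]='b': occ=1, LF[8]=C('b')+1=2+1=3
L[9]='c': occ=2, LF[9]=C('c')+2=5+2=7
L[10]='g': occ=2, LF[10]=C('g')+2=11+2=13
L[11]='b': occ=2, LF[11]=C('b')+2=2+2=4
L[12]='g': occ=3, LF[12]=C('g')+3=11+3=14
L[13]='c': occ=3, LF[13]=C('c')+3=5+3=8
L[14]='g': occ=4, LF[14]=C('g')+4=11+4=15
L[15]='e': occ=0, LF[15]=C('e')+0=9+0=9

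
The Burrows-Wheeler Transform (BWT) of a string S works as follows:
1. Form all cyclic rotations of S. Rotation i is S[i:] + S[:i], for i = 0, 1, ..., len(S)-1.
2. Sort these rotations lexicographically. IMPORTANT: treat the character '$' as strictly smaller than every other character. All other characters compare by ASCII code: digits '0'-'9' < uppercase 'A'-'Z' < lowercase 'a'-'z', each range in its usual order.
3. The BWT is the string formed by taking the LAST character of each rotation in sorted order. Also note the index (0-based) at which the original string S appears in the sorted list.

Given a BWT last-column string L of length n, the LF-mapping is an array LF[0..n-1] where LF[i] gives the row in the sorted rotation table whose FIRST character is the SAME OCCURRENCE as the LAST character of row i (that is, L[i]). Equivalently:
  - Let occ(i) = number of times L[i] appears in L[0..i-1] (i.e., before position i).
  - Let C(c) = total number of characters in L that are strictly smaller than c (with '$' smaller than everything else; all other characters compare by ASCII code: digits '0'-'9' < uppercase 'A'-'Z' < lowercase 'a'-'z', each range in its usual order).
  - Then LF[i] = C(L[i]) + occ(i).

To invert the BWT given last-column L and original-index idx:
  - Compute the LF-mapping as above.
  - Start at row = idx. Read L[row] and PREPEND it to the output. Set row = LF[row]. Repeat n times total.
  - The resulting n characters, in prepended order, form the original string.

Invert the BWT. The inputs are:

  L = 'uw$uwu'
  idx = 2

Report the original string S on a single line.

LF mapping: 1 4 0 2 5 3
Walk LF starting at row 2, prepending L[row]:
  step 1: row=2, L[2]='$', prepend. Next row=LF[2]=0
  step 2: row=0, L[0]='u', prepend. Next row=LF[0]=1
  step 3: row=1, L[1]='w', prepend. Next row=LF[1]=4
  step 4: row=4, L[4]='w', prepend. Next row=LF[4]=5
  step 5: row=5, L[5]='u', prepend. Next row=LF[5]=3
  step 6: row=3, L[3]='u', prepend. Next row=LF[3]=2
Reversed output: uuwwu$

Answer: uuwwu$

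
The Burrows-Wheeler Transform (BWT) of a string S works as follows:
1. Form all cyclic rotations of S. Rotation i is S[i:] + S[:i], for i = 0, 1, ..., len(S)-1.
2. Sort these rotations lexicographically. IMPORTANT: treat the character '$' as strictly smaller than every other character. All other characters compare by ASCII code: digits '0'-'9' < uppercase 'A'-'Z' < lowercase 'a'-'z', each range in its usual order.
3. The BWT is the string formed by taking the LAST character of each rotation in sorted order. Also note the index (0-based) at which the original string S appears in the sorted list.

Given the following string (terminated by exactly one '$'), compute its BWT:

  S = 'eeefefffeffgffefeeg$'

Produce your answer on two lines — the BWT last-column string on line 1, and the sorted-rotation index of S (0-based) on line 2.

All 20 rotations (rotation i = S[i:]+S[:i]):
  rot[0] = eeefefffeffgffefeeg$
  rot[1] = eefefffeffgffefeeg$e
  rot[2] = efefffeffgffefeeg$ee
  rot[3] = fefffeffgffefeeg$eee
  rot[4] = efffeffgffefeeg$eeef
  rot[5] = fffeffgffefeeg$eeefe
  rot[6] = ffeffgffefeeg$eeefef
  rot[7] = feffgffefeeg$eeefeff
  rot[8] = effgffefeeg$eeefefff
  rot[9] = ffgffefeeg$eeefefffe
  rot[10] = fgffefeeg$eeefefffef
  rot[11] = gffefeeg$eeefefffeff
  rot[12] = ffefeeg$eeefefffeffg
  rot[13] = fefeeg$eeefefffeffgf
  rot[14] = efeeg$eeefefffeffgff
  rot[15] = feeg$eeefefffeffgffe
  rot[16] = eeg$eeefefffeffgffef
  rot[17] = eg$eeefefffeffgffefe
  rot[18] = g$eeefefffeffgffefee
  rot[19] = $eeefefffeffgffefeeg
Sorted (with $ < everything):
  sorted[0] = $eeefefffeffgffefeeg  (last char: 'g')
  sorted[1] = eeefefffeffgffefeeg$  (last char: '$')
  sorted[2] = eefefffeffgffefeeg$e  (last char: 'e')
  sorted[3] = eeg$eeefefffeffgffef  (last char: 'f')
  sorted[4] = efeeg$eeefefffeffgff  (last char: 'f')
  sorted[5] = efefffeffgffefeeg$ee  (last char: 'e')
  sorted[6] = efffeffgffefeeg$eeef  (last char: 'f')
  sorted[7] = effgffefeeg$eeefefff  (last char: 'f')
  sorted[8] = eg$eeefefffeffgffefe  (last char: 'e')
  sorted[9] = feeg$eeefefffeffgffe  (last char: 'e')
  sorted[10] = fefeeg$eeefefffeffgf  (last char: 'f')
  sorted[11] = fefffeffgffefeeg$eee  (last char: 'e')
  sorted[12] = feffgffefeeg$eeefeff  (last char: 'f')
  sorted[13] = ffefeeg$eeefefffeffg  (last char: 'g')
  sorted[14] = ffeffgffefeeg$eeefef  (last char: 'f')
  sorted[15] = fffeffgffefeeg$eeefe  (last char: 'e')
  sorted[16] = ffgffefeeg$eeefefffe  (last char: 'e')
  sorted[17] = fgffefeeg$eeefefffef  (last char: 'f')
  sorted[18] = g$eeefefffeffgffefee  (last char: 'e')
  sorted[19] = gffefeeg$eeefefffeff  (last char: 'f')
Last column: g$effeffeefefgfeefef
Original string S is at sorted index 1

Answer: g$effeffeefefgfeefef
1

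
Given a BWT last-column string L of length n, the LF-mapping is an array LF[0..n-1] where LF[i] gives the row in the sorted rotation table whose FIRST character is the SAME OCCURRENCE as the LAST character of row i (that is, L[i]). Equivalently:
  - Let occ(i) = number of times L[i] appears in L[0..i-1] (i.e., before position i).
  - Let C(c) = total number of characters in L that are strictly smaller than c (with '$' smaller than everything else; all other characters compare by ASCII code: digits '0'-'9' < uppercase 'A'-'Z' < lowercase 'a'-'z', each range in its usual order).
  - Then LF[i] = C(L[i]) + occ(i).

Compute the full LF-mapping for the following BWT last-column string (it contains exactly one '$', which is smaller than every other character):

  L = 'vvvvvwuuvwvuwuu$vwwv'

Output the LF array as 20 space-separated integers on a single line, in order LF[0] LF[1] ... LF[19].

Answer: 6 7 8 9 10 15 1 2 11 16 12 3 17 4 5 0 13 18 19 14

Derivation:
Char counts: '$':1, 'u':5, 'v':9, 'w':5
C (first-col start): C('$')=0, C('u')=1, C('v')=6, C('w')=15
L[0]='v': occ=0, LF[0]=C('v')+0=6+0=6
L[1]='v': occ=1, LF[1]=C('v')+1=6+1=7
L[2]='v': occ=2, LF[2]=C('v')+2=6+2=8
L[3]='v': occ=3, LF[3]=C('v')+3=6+3=9
L[4]='v': occ=4, LF[4]=C('v')+4=6+4=10
L[5]='w': occ=0, LF[5]=C('w')+0=15+0=15
L[6]='u': occ=0, LF[6]=C('u')+0=1+0=1
L[7]='u': occ=1, LF[7]=C('u')+1=1+1=2
L[8]='v': occ=5, LF[8]=C('v')+5=6+5=11
L[9]='w': occ=1, LF[9]=C('w')+1=15+1=16
L[10]='v': occ=6, LF[10]=C('v')+6=6+6=12
L[11]='u': occ=2, LF[11]=C('u')+2=1+2=3
L[12]='w': occ=2, LF[12]=C('w')+2=15+2=17
L[13]='u': occ=3, LF[13]=C('u')+3=1+3=4
L[14]='u': occ=4, LF[14]=C('u')+4=1+4=5
L[15]='$': occ=0, LF[15]=C('$')+0=0+0=0
L[16]='v': occ=7, LF[16]=C('v')+7=6+7=13
L[17]='w': occ=3, LF[17]=C('w')+3=15+3=18
L[18]='w': occ=4, LF[18]=C('w')+4=15+4=19
L[19]='v': occ=8, LF[19]=C('v')+8=6+8=14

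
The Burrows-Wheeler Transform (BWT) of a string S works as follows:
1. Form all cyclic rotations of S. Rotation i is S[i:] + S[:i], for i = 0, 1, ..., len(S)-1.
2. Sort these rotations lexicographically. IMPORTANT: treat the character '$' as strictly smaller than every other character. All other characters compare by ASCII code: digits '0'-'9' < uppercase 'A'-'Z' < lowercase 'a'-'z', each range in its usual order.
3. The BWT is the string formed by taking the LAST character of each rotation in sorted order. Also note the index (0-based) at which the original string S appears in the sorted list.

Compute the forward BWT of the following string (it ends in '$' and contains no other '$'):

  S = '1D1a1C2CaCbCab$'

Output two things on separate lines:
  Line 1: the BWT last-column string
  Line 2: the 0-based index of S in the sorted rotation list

All 15 rotations (rotation i = S[i:]+S[:i]):
  rot[0] = 1D1a1C2CaCbCab$
  rot[1] = D1a1C2CaCbCab$1
  rot[2] = 1a1C2CaCbCab$1D
  rot[3] = a1C2CaCbCab$1D1
  rot[4] = 1C2CaCbCab$1D1a
  rot[5] = C2CaCbCab$1D1a1
  rot[6] = 2CaCbCab$1D1a1C
  rot[7] = CaCbCab$1D1a1C2
  rot[8] = aCbCab$1D1a1C2C
  rot[9] = CbCab$1D1a1C2Ca
  rot[10] = bCab$1D1a1C2CaC
  rot[11] = Cab$1D1a1C2CaCb
  rot[12] = ab$1D1a1C2CaCbC
  rot[13] = b$1D1a1C2CaCbCa
  rot[14] = $1D1a1C2CaCbCab
Sorted (with $ < everything):
  sorted[0] = $1D1a1C2CaCbCab  (last char: 'b')
  sorted[1] = 1C2CaCbCab$1D1a  (last char: 'a')
  sorted[2] = 1D1a1C2CaCbCab$  (last char: '$')
  sorted[3] = 1a1C2CaCbCab$1D  (last char: 'D')
  sorted[4] = 2CaCbCab$1D1a1C  (last char: 'C')
  sorted[5] = C2CaCbCab$1D1a1  (last char: '1')
  sorted[6] = CaCbCab$1D1a1C2  (last char: '2')
  sorted[7] = Cab$1D1a1C2CaCb  (last char: 'b')
  sorted[8] = CbCab$1D1a1C2Ca  (last char: 'a')
  sorted[9] = D1a1C2CaCbCab$1  (last char: '1')
  sorted[10] = a1C2CaCbCab$1D1  (last char: '1')
  sorted[11] = aCbCab$1D1a1C2C  (last char: 'C')
  sorted[12] = ab$1D1a1C2CaCbC  (last char: 'C')
  sorted[13] = b$1D1a1C2CaCbCa  (last char: 'a')
  sorted[14] = bCab$1D1a1C2CaC  (last char: 'C')
Last column: ba$DC12ba11CCaC
Original string S is at sorted index 2

Answer: ba$DC12ba11CCaC
2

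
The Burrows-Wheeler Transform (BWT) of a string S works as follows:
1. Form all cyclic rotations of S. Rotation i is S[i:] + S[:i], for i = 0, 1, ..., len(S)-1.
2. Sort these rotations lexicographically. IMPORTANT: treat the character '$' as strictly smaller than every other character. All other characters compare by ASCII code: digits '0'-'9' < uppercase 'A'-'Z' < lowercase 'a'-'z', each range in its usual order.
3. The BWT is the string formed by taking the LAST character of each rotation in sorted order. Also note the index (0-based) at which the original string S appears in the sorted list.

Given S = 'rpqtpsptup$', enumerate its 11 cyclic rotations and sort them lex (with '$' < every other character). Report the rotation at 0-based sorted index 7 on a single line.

Answer: sptup$rpqtp

Derivation:
All 11 rotations (rotation i = S[i:]+S[:i]):
  rot[0] = rpqtpsptup$
  rot[1] = pqtpsptup$r
  rot[2] = qtpsptup$rp
  rot[3] = tpsptup$rpq
  rot[4] = psptup$rpqt
  rot[5] = sptup$rpqtp
  rot[6] = ptup$rpqtps
  rot[7] = tup$rpqtpsp
  rot[8] = up$rpqtpspt
  rot[9] = p$rpqtpsptu
  rot[10] = $rpqtpsptup
Sorted (with $ < everything):
  sorted[0] = $rpqtpsptup
  sorted[1] = p$rpqtpsptu
  sorted[2] = pqtpsptup$r
  sorted[3] = psptup$rpqt
  sorted[4] = ptup$rpqtps
  sorted[5] = qtpsptup$rp
  sorted[6] = rpqtpsptup$
  sorted[7] = sptup$rpqtp
  sorted[8] = tpsptup$rpq
  sorted[9] = tup$rpqtpsp
  sorted[10] = up$rpqtpspt
sorted[7] = sptup$rpqtp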